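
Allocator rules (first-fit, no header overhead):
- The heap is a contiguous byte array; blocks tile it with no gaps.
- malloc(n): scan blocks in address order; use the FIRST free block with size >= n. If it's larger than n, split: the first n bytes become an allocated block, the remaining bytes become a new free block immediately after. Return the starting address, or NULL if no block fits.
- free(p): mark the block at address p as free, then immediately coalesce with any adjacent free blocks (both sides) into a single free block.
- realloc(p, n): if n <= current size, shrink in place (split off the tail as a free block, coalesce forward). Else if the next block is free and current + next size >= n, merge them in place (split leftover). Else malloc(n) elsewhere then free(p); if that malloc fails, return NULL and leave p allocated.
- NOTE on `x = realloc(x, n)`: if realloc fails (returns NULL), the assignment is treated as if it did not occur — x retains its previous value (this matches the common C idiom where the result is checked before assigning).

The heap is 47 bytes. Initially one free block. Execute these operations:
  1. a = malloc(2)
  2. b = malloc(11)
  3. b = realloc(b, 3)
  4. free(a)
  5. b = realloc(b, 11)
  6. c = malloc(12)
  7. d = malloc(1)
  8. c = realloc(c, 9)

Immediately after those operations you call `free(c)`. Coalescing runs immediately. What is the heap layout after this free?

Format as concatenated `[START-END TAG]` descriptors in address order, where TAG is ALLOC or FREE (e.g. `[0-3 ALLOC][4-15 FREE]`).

Answer: [0-0 ALLOC][1-1 FREE][2-12 ALLOC][13-46 FREE]

Derivation:
Op 1: a = malloc(2) -> a = 0; heap: [0-1 ALLOC][2-46 FREE]
Op 2: b = malloc(11) -> b = 2; heap: [0-1 ALLOC][2-12 ALLOC][13-46 FREE]
Op 3: b = realloc(b, 3) -> b = 2; heap: [0-1 ALLOC][2-4 ALLOC][5-46 FREE]
Op 4: free(a) -> (freed a); heap: [0-1 FREE][2-4 ALLOC][5-46 FREE]
Op 5: b = realloc(b, 11) -> b = 2; heap: [0-1 FREE][2-12 ALLOC][13-46 FREE]
Op 6: c = malloc(12) -> c = 13; heap: [0-1 FREE][2-12 ALLOC][13-24 ALLOC][25-46 FREE]
Op 7: d = malloc(1) -> d = 0; heap: [0-0 ALLOC][1-1 FREE][2-12 ALLOC][13-24 ALLOC][25-46 FREE]
Op 8: c = realloc(c, 9) -> c = 13; heap: [0-0 ALLOC][1-1 FREE][2-12 ALLOC][13-21 ALLOC][22-46 FREE]
free(c): c = 13 -> block [13-21 ALLOC]; mark free, coalesce with adjacent free neighbors -> [0-0 ALLOC][1-1 FREE][2-12 ALLOC][13-46 FREE]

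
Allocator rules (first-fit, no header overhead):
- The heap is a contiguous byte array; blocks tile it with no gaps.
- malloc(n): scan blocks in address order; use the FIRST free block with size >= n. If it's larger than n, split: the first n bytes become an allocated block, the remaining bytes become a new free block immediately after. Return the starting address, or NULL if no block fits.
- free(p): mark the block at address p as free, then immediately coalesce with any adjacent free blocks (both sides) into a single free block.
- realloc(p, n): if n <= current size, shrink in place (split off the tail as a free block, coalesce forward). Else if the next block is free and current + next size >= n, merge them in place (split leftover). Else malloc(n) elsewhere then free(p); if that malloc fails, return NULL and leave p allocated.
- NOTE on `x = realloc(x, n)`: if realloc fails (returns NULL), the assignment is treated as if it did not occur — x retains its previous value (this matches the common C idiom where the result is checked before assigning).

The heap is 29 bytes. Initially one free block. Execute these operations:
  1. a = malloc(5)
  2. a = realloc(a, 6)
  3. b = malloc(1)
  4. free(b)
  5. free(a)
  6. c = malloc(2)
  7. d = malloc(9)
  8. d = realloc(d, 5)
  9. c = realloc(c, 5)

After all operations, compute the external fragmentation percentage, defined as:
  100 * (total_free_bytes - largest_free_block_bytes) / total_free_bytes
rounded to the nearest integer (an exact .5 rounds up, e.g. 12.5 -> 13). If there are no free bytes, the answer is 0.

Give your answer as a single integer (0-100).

Answer: 11

Derivation:
Op 1: a = malloc(5) -> a = 0; heap: [0-4 ALLOC][5-28 FREE]
Op 2: a = realloc(a, 6) -> a = 0; heap: [0-5 ALLOC][6-28 FREE]
Op 3: b = malloc(1) -> b = 6; heap: [0-5 ALLOC][6-6 ALLOC][7-28 FREE]
Op 4: free(b) -> (freed b); heap: [0-5 ALLOC][6-28 FREE]
Op 5: free(a) -> (freed a); heap: [0-28 FREE]
Op 6: c = malloc(2) -> c = 0; heap: [0-1 ALLOC][2-28 FREE]
Op 7: d = malloc(9) -> d = 2; heap: [0-1 ALLOC][2-10 ALLOC][11-28 FREE]
Op 8: d = realloc(d, 5) -> d = 2; heap: [0-1 ALLOC][2-6 ALLOC][7-28 FREE]
Op 9: c = realloc(c, 5) -> c = 7; heap: [0-1 FREE][2-6 ALLOC][7-11 ALLOC][12-28 FREE]
Free blocks: [2 17] total_free=19 largest=17 -> 100*(19-17)/19 = 200/19 ≈ 10.526 -> rounds to 11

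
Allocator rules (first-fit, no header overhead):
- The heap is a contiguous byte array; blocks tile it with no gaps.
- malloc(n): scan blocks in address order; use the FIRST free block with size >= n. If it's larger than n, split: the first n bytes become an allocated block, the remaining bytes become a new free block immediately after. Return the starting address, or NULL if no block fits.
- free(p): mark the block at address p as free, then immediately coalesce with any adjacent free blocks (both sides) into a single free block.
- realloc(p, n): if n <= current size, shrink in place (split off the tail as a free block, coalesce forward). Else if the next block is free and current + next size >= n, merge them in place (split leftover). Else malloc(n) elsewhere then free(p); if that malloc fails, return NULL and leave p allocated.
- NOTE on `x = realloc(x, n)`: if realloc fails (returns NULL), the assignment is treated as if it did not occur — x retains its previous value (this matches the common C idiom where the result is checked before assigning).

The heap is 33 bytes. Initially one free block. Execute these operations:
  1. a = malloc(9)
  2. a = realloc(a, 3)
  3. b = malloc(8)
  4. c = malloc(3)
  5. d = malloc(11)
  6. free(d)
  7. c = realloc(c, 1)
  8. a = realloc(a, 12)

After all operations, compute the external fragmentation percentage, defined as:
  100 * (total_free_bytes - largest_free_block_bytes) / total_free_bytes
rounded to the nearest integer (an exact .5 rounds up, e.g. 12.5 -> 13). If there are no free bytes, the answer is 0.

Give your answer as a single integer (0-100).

Op 1: a = malloc(9) -> a = 0; heap: [0-8 ALLOC][9-32 FREE]
Op 2: a = realloc(a, 3) -> a = 0; heap: [0-2 ALLOC][3-32 FREE]
Op 3: b = malloc(8) -> b = 3; heap: [0-2 ALLOC][3-10 ALLOC][11-32 FREE]
Op 4: c = malloc(3) -> c = 11; heap: [0-2 ALLOC][3-10 ALLOC][11-13 ALLOC][14-32 FREE]
Op 5: d = malloc(11) -> d = 14; heap: [0-2 ALLOC][3-10 ALLOC][11-13 ALLOC][14-24 ALLOC][25-32 FREE]
Op 6: free(d) -> (freed d); heap: [0-2 ALLOC][3-10 ALLOC][11-13 ALLOC][14-32 FREE]
Op 7: c = realloc(c, 1) -> c = 11; heap: [0-2 ALLOC][3-10 ALLOC][11-11 ALLOC][12-32 FREE]
Op 8: a = realloc(a, 12) -> a = 12; heap: [0-2 FREE][3-10 ALLOC][11-11 ALLOC][12-23 ALLOC][24-32 FREE]
Free blocks: [3 9] total_free=12 largest=9 -> 100*(12-9)/12 = 300/12 = 25

Answer: 25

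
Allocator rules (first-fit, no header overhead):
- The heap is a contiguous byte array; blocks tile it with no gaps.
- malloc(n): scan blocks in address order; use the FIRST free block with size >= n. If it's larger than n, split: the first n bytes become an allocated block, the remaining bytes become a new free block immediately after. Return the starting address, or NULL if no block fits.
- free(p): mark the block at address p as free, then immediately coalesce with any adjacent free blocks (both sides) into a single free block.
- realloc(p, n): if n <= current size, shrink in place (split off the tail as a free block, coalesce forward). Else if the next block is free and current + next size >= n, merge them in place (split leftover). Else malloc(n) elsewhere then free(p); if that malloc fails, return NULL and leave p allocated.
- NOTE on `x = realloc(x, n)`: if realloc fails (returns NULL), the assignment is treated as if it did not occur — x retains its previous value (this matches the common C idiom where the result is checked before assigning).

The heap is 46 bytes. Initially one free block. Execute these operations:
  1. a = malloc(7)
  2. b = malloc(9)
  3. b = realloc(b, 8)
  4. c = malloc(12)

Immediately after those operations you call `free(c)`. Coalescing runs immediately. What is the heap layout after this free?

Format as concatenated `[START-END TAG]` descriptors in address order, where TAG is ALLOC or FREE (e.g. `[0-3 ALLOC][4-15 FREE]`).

Answer: [0-6 ALLOC][7-14 ALLOC][15-45 FREE]

Derivation:
Op 1: a = malloc(7) -> a = 0; heap: [0-6 ALLOC][7-45 FREE]
Op 2: b = malloc(9) -> b = 7; heap: [0-6 ALLOC][7-15 ALLOC][16-45 FREE]
Op 3: b = realloc(b, 8) -> b = 7; heap: [0-6 ALLOC][7-14 ALLOC][15-45 FREE]
Op 4: c = malloc(12) -> c = 15; heap: [0-6 ALLOC][7-14 ALLOC][15-26 ALLOC][27-45 FREE]
free(c): c = 15 -> block [15-26 ALLOC]; mark free, coalesce with adjacent free neighbors -> [0-6 ALLOC][7-14 ALLOC][15-45 FREE]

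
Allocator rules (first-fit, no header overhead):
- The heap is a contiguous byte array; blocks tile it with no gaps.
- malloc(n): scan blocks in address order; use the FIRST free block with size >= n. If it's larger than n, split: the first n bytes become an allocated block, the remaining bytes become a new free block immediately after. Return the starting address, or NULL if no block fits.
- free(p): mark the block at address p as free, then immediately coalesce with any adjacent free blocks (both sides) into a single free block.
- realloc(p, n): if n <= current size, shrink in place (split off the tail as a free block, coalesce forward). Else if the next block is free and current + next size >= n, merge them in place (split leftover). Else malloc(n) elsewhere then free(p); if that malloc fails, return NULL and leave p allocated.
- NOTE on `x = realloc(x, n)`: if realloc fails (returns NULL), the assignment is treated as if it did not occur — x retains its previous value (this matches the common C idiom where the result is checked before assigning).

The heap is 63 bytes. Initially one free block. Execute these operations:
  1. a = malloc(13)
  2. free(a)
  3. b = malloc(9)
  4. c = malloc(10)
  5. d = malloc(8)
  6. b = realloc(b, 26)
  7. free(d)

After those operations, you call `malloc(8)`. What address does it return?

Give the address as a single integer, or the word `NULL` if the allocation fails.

Answer: 0

Derivation:
Op 1: a = malloc(13) -> a = 0; heap: [0-12 ALLOC][13-62 FREE]
Op 2: free(a) -> (freed a); heap: [0-62 FREE]
Op 3: b = malloc(9) -> b = 0; heap: [0-8 ALLOC][9-62 FREE]
Op 4: c = malloc(10) -> c = 9; heap: [0-8 ALLOC][9-18 ALLOC][19-62 FREE]
Op 5: d = malloc(8) -> d = 19; heap: [0-8 ALLOC][9-18 ALLOC][19-26 ALLOC][27-62 FREE]
Op 6: b = realloc(b, 26) -> b = 27; heap: [0-8 FREE][9-18 ALLOC][19-26 ALLOC][27-52 ALLOC][53-62 FREE]
Op 7: free(d) -> (freed d); heap: [0-8 FREE][9-18 ALLOC][19-26 FREE][27-52 ALLOC][53-62 FREE]
malloc(8): first-fit scan over [0-8 FREE][9-18 ALLOC][19-26 FREE][27-52 ALLOC][53-62 FREE] -> 0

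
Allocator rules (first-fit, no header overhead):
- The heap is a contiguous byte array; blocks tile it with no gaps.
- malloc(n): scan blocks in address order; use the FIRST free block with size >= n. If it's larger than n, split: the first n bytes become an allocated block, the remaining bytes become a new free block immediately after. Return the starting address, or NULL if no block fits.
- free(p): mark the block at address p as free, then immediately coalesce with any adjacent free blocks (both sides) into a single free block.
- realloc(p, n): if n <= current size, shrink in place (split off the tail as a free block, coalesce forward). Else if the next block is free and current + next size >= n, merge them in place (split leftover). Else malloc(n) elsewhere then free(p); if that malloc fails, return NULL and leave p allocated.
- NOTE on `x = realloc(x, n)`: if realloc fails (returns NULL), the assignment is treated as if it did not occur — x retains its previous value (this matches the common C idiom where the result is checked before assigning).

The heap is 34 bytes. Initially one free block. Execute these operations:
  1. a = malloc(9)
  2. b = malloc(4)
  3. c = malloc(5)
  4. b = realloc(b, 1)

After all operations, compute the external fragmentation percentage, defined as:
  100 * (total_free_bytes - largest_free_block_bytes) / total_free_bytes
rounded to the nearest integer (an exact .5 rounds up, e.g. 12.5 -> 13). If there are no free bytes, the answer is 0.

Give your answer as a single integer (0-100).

Answer: 16

Derivation:
Op 1: a = malloc(9) -> a = 0; heap: [0-8 ALLOC][9-33 FREE]
Op 2: b = malloc(4) -> b = 9; heap: [0-8 ALLOC][9-12 ALLOC][13-33 FREE]
Op 3: c = malloc(5) -> c = 13; heap: [0-8 ALLOC][9-12 ALLOC][13-17 ALLOC][18-33 FREE]
Op 4: b = realloc(b, 1) -> b = 9; heap: [0-8 ALLOC][9-9 ALLOC][10-12 FREE][13-17 ALLOC][18-33 FREE]
Free blocks: [3 16] total_free=19 largest=16 -> 100*(19-16)/19 = 300/19 ≈ 15.789 -> rounds to 16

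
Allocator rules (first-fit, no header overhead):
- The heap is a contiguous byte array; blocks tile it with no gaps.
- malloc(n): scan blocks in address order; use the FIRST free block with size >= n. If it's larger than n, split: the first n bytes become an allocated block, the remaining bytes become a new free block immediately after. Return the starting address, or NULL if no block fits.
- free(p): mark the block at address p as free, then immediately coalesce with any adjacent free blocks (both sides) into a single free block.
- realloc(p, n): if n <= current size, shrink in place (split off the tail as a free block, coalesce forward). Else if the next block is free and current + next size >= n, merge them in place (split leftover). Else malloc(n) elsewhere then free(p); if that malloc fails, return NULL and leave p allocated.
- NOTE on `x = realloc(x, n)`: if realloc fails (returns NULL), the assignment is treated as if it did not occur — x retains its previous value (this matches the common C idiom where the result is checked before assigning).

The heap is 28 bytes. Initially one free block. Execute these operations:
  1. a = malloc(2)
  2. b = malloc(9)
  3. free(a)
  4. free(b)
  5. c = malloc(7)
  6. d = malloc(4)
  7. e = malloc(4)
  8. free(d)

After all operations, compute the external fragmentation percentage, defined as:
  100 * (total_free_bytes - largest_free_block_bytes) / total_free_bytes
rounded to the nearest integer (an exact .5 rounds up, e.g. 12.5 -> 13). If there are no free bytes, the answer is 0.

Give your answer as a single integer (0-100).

Answer: 24

Derivation:
Op 1: a = malloc(2) -> a = 0; heap: [0-1 ALLOC][2-27 FREE]
Op 2: b = malloc(9) -> b = 2; heap: [0-1 ALLOC][2-10 ALLOC][11-27 FREE]
Op 3: free(a) -> (freed a); heap: [0-1 FREE][2-10 ALLOC][11-27 FREE]
Op 4: free(b) -> (freed b); heap: [0-27 FREE]
Op 5: c = malloc(7) -> c = 0; heap: [0-6 ALLOC][7-27 FREE]
Op 6: d = malloc(4) -> d = 7; heap: [0-6 ALLOC][7-10 ALLOC][11-27 FREE]
Op 7: e = malloc(4) -> e = 11; heap: [0-6 ALLOC][7-10 ALLOC][11-14 ALLOC][15-27 FREE]
Op 8: free(d) -> (freed d); heap: [0-6 ALLOC][7-10 FREE][11-14 ALLOC][15-27 FREE]
Free blocks: [4 13] total_free=17 largest=13 -> 100*(17-13)/17 = 400/17 ≈ 23.529 -> rounds to 24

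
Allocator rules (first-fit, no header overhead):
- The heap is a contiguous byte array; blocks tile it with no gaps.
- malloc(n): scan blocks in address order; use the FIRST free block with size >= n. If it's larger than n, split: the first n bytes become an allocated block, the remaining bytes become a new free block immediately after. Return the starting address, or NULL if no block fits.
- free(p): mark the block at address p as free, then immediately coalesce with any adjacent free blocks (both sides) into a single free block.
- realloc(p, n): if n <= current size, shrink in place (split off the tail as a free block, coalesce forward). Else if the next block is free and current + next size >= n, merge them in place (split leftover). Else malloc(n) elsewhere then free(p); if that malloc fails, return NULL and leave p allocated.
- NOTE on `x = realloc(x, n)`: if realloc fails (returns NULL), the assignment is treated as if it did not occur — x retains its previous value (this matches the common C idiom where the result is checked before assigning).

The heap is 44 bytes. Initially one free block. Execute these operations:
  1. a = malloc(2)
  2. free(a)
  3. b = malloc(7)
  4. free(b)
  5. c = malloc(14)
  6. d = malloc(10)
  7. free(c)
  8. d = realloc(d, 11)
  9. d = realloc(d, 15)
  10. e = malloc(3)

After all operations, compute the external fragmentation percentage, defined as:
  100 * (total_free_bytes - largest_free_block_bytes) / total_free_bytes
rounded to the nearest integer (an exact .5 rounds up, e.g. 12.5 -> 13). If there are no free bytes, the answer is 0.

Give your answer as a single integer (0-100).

Op 1: a = malloc(2) -> a = 0; heap: [0-1 ALLOC][2-43 FREE]
Op 2: free(a) -> (freed a); heap: [0-43 FREE]
Op 3: b = malloc(7) -> b = 0; heap: [0-6 ALLOC][7-43 FREE]
Op 4: free(b) -> (freed b); heap: [0-43 FREE]
Op 5: c = malloc(14) -> c = 0; heap: [0-13 ALLOC][14-43 FREE]
Op 6: d = malloc(10) -> d = 14; heap: [0-13 ALLOC][14-23 ALLOC][24-43 FREE]
Op 7: free(c) -> (freed c); heap: [0-13 FREE][14-23 ALLOC][24-43 FREE]
Op 8: d = realloc(d, 11) -> d = 14; heap: [0-13 FREE][14-24 ALLOC][25-43 FREE]
Op 9: d = realloc(d, 15) -> d = 14; heap: [0-13 FREE][14-28 ALLOC][29-43 FREE]
Op 10: e = malloc(3) -> e = 0; heap: [0-2 ALLOC][3-13 FREE][14-28 ALLOC][29-43 FREE]
Free blocks: [11 15] total_free=26 largest=15 -> 100*(26-15)/26 = 1100/26 ≈ 42.308 -> rounds to 42

Answer: 42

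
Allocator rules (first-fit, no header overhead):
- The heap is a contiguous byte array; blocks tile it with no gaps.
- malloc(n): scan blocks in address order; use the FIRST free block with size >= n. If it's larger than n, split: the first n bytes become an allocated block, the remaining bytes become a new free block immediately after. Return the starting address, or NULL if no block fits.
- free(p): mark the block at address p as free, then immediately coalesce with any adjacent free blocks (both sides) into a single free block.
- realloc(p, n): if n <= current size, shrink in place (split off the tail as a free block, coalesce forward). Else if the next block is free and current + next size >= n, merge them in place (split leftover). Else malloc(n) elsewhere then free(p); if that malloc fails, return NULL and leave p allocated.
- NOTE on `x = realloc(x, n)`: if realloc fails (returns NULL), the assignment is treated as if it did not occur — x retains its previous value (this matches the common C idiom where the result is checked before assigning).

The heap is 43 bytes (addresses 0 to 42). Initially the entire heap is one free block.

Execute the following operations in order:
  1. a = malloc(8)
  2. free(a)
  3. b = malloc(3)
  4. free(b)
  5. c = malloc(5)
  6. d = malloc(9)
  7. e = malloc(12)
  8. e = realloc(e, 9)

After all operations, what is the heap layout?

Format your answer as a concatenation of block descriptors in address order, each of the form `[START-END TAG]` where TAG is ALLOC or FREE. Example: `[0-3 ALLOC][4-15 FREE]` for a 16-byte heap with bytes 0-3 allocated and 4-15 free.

Op 1: a = malloc(8) -> a = 0; heap: [0-7 ALLOC][8-42 FREE]
Op 2: free(a) -> (freed a); heap: [0-42 FREE]
Op 3: b = malloc(3) -> b = 0; heap: [0-2 ALLOC][3-42 FREE]
Op 4: free(b) -> (freed b); heap: [0-42 FREE]
Op 5: c = malloc(5) -> c = 0; heap: [0-4 ALLOC][5-42 FREE]
Op 6: d = malloc(9) -> d = 5; heap: [0-4 ALLOC][5-13 ALLOC][14-42 FREE]
Op 7: e = malloc(12) -> e = 14; heap: [0-4 ALLOC][5-13 ALLOC][14-25 ALLOC][26-42 FREE]
Op 8: e = realloc(e, 9) -> e = 14; heap: [0-4 ALLOC][5-13 ALLOC][14-22 ALLOC][23-42 FREE]

Answer: [0-4 ALLOC][5-13 ALLOC][14-22 ALLOC][23-42 FREE]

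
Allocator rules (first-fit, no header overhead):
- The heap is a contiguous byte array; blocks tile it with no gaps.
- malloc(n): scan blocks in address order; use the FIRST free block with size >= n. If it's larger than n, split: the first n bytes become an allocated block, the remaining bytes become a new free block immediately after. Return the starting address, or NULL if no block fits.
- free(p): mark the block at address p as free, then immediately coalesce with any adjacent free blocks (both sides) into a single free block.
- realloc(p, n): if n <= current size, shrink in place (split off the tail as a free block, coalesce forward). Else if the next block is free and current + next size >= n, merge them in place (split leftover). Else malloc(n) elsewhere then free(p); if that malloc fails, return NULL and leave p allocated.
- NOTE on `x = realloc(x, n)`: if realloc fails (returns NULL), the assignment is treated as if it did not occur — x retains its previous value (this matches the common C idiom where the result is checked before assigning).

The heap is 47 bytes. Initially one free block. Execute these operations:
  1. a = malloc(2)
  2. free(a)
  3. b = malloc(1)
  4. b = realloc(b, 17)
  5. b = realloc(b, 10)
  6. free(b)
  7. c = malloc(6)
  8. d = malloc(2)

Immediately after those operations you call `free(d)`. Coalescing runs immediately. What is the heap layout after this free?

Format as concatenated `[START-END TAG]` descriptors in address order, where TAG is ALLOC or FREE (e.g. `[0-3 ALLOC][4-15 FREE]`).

Answer: [0-5 ALLOC][6-46 FREE]

Derivation:
Op 1: a = malloc(2) -> a = 0; heap: [0-1 ALLOC][2-46 FREE]
Op 2: free(a) -> (freed a); heap: [0-46 FREE]
Op 3: b = malloc(1) -> b = 0; heap: [0-0 ALLOC][1-46 FREE]
Op 4: b = realloc(b, 17) -> b = 0; heap: [0-16 ALLOC][17-46 FREE]
Op 5: b = realloc(b, 10) -> b = 0; heap: [0-9 ALLOC][10-46 FREE]
Op 6: free(b) -> (freed b); heap: [0-46 FREE]
Op 7: c = malloc(6) -> c = 0; heap: [0-5 ALLOC][6-46 FREE]
Op 8: d = malloc(2) -> d = 6; heap: [0-5 ALLOC][6-7 ALLOC][8-46 FREE]
free(d): d = 6 -> block [6-7 ALLOC]; mark free, coalesce with adjacent free neighbors -> [0-5 ALLOC][6-46 FREE]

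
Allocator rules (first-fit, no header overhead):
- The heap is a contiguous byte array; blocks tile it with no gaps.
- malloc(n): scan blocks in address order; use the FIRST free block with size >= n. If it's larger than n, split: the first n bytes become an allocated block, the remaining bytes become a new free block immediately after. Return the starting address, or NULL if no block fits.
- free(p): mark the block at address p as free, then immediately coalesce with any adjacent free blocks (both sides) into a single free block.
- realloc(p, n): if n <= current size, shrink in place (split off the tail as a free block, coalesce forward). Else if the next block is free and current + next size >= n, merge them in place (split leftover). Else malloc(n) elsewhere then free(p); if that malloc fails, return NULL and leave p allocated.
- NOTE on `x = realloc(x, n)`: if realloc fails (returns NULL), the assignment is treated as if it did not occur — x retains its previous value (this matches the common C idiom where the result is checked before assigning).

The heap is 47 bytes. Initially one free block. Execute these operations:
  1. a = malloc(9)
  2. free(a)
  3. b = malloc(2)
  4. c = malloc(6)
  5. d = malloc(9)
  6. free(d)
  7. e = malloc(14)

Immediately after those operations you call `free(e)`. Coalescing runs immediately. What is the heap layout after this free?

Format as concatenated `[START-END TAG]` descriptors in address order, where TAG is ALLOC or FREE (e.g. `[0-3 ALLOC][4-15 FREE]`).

Answer: [0-1 ALLOC][2-7 ALLOC][8-46 FREE]

Derivation:
Op 1: a = malloc(9) -> a = 0; heap: [0-8 ALLOC][9-46 FREE]
Op 2: free(a) -> (freed a); heap: [0-46 FREE]
Op 3: b = malloc(2) -> b = 0; heap: [0-1 ALLOC][2-46 FREE]
Op 4: c = malloc(6) -> c = 2; heap: [0-1 ALLOC][2-7 ALLOC][8-46 FREE]
Op 5: d = malloc(9) -> d = 8; heap: [0-1 ALLOC][2-7 ALLOC][8-16 ALLOC][17-46 FREE]
Op 6: free(d) -> (freed d); heap: [0-1 ALLOC][2-7 ALLOC][8-46 FREE]
Op 7: e = malloc(14) -> e = 8; heap: [0-1 ALLOC][2-7 ALLOC][8-21 ALLOC][22-46 FREE]
free(e): e = 8 -> block [8-21 ALLOC]; mark free, coalesce with adjacent free neighbors -> [0-1 ALLOC][2-7 ALLOC][8-46 FREE]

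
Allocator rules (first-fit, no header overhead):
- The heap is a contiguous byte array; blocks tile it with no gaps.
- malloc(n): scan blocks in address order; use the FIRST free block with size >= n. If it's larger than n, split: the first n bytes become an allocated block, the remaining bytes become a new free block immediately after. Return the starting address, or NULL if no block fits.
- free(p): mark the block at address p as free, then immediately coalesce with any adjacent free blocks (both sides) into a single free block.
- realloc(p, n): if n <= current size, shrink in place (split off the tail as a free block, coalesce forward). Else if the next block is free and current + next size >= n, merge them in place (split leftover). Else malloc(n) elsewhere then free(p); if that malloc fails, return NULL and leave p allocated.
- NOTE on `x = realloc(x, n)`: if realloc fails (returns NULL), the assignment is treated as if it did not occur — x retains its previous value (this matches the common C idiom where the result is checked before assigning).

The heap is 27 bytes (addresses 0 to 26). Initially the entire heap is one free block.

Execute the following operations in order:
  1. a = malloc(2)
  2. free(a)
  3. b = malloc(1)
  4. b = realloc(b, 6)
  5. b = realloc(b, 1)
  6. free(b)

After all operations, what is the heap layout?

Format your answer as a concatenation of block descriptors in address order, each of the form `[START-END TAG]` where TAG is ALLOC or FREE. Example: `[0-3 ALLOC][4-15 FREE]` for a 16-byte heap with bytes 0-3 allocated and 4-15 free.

Answer: [0-26 FREE]

Derivation:
Op 1: a = malloc(2) -> a = 0; heap: [0-1 ALLOC][2-26 FREE]
Op 2: free(a) -> (freed a); heap: [0-26 FREE]
Op 3: b = malloc(1) -> b = 0; heap: [0-0 ALLOC][1-26 FREE]
Op 4: b = realloc(b, 6) -> b = 0; heap: [0-5 ALLOC][6-26 FREE]
Op 5: b = realloc(b, 1) -> b = 0; heap: [0-0 ALLOC][1-26 FREE]
Op 6: free(b) -> (freed b); heap: [0-26 FREE]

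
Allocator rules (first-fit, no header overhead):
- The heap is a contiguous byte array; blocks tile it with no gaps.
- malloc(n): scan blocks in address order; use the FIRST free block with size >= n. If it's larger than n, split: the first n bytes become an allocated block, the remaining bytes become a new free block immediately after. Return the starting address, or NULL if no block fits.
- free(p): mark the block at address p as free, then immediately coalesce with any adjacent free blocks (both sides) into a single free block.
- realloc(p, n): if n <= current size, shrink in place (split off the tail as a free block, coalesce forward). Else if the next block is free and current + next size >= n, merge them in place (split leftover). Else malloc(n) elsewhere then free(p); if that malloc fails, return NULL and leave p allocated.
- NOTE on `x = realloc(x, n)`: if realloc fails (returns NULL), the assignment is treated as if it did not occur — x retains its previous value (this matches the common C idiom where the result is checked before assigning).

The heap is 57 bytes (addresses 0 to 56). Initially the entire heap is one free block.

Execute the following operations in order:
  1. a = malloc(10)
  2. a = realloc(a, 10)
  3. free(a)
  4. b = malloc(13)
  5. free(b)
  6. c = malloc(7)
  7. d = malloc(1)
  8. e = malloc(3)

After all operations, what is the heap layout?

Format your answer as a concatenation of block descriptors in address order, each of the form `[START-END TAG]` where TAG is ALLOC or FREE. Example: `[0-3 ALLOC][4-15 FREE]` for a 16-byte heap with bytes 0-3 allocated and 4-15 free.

Answer: [0-6 ALLOC][7-7 ALLOC][8-10 ALLOC][11-56 FREE]

Derivation:
Op 1: a = malloc(10) -> a = 0; heap: [0-9 ALLOC][10-56 FREE]
Op 2: a = realloc(a, 10) -> a = 0; heap: [0-9 ALLOC][10-56 FREE]
Op 3: free(a) -> (freed a); heap: [0-56 FREE]
Op 4: b = malloc(13) -> b = 0; heap: [0-12 ALLOC][13-56 FREE]
Op 5: free(b) -> (freed b); heap: [0-56 FREE]
Op 6: c = malloc(7) -> c = 0; heap: [0-6 ALLOC][7-56 FREE]
Op 7: d = malloc(1) -> d = 7; heap: [0-6 ALLOC][7-7 ALLOC][8-56 FREE]
Op 8: e = malloc(3) -> e = 8; heap: [0-6 ALLOC][7-7 ALLOC][8-10 ALLOC][11-56 FREE]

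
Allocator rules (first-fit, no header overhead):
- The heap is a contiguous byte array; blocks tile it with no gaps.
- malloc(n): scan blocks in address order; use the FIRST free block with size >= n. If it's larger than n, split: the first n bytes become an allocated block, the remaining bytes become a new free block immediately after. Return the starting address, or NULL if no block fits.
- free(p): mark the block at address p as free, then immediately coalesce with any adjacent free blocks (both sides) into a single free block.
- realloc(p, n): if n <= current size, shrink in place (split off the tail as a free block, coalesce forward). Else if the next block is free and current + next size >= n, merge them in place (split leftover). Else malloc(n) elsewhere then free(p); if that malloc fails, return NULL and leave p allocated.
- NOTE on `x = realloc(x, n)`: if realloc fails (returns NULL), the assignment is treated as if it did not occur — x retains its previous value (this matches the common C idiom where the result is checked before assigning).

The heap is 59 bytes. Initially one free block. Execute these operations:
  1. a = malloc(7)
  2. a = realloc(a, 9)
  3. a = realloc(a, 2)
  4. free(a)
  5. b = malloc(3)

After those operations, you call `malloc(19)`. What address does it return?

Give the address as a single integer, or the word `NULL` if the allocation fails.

Op 1: a = malloc(7) -> a = 0; heap: [0-6 ALLOC][7-58 FREE]
Op 2: a = realloc(a, 9) -> a = 0; heap: [0-8 ALLOC][9-58 FREE]
Op 3: a = realloc(a, 2) -> a = 0; heap: [0-1 ALLOC][2-58 FREE]
Op 4: free(a) -> (freed a); heap: [0-58 FREE]
Op 5: b = malloc(3) -> b = 0; heap: [0-2 ALLOC][3-58 FREE]
malloc(19): first-fit scan over [0-2 ALLOC][3-58 FREE] -> 3

Answer: 3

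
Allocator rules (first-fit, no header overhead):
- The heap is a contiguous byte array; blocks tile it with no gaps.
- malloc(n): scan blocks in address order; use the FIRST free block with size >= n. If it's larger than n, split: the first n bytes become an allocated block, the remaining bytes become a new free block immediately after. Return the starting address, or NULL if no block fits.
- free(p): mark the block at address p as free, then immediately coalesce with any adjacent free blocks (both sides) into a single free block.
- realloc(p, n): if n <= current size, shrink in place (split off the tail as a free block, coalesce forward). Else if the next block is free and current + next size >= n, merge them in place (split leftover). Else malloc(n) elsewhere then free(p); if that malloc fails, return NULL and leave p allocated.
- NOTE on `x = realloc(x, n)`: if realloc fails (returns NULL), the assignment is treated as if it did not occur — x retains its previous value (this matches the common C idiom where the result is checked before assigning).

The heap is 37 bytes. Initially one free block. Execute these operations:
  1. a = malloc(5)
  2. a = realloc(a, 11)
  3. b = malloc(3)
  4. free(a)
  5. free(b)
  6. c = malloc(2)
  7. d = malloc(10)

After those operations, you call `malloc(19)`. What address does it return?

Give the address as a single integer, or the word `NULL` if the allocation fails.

Op 1: a = malloc(5) -> a = 0; heap: [0-4 ALLOC][5-36 FREE]
Op 2: a = realloc(a, 11) -> a = 0; heap: [0-10 ALLOC][11-36 FREE]
Op 3: b = malloc(3) -> b = 11; heap: [0-10 ALLOC][11-13 ALLOC][14-36 FREE]
Op 4: free(a) -> (freed a); heap: [0-10 FREE][11-13 ALLOC][14-36 FREE]
Op 5: free(b) -> (freed b); heap: [0-36 FREE]
Op 6: c = malloc(2) -> c = 0; heap: [0-1 ALLOC][2-36 FREE]
Op 7: d = malloc(10) -> d = 2; heap: [0-1 ALLOC][2-11 ALLOC][12-36 FREE]
malloc(19): first-fit scan over [0-1 ALLOC][2-11 ALLOC][12-36 FREE] -> 12

Answer: 12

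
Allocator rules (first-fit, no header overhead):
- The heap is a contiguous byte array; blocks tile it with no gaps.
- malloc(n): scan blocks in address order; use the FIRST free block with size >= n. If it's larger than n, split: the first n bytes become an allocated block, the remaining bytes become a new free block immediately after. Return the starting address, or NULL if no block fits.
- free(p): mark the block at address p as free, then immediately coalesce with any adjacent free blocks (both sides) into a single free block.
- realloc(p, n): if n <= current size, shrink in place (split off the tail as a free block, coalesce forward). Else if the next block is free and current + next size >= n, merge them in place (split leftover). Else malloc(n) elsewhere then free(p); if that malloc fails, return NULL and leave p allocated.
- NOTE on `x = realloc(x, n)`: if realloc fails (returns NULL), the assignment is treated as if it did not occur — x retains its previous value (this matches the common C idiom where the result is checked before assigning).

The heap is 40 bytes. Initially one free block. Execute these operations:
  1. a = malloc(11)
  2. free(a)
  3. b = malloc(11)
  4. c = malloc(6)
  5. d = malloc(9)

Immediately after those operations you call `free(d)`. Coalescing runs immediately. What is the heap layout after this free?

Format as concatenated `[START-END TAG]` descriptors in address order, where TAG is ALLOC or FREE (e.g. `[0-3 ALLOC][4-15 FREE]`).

Answer: [0-10 ALLOC][11-16 ALLOC][17-39 FREE]

Derivation:
Op 1: a = malloc(11) -> a = 0; heap: [0-10 ALLOC][11-39 FREE]
Op 2: free(a) -> (freed a); heap: [0-39 FREE]
Op 3: b = malloc(11) -> b = 0; heap: [0-10 ALLOC][11-39 FREE]
Op 4: c = malloc(6) -> c = 11; heap: [0-10 ALLOC][11-16 ALLOC][17-39 FREE]
Op 5: d = malloc(9) -> d = 17; heap: [0-10 ALLOC][11-16 ALLOC][17-25 ALLOC][26-39 FREE]
free(d): d = 17 -> block [17-25 ALLOC]; mark free, coalesce with adjacent free neighbors -> [0-10 ALLOC][11-16 ALLOC][17-39 FREE]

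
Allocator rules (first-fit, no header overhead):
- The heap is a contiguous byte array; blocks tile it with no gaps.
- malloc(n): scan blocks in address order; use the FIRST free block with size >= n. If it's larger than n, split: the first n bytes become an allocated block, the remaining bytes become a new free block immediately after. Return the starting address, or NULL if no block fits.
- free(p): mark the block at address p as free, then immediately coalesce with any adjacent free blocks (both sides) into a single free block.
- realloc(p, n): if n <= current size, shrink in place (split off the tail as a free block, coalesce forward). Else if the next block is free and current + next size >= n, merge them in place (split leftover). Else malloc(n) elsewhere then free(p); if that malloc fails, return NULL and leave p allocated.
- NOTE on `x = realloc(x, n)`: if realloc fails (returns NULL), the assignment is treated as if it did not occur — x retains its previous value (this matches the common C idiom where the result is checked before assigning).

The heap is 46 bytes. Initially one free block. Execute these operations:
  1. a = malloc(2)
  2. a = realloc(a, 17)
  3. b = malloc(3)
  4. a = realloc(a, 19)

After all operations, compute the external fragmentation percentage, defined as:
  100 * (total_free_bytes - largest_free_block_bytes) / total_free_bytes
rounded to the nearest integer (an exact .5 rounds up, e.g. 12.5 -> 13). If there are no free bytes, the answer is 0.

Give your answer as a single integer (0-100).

Op 1: a = malloc(2) -> a = 0; heap: [0-1 ALLOC][2-45 FREE]
Op 2: a = realloc(a, 17) -> a = 0; heap: [0-16 ALLOC][17-45 FREE]
Op 3: b = malloc(3) -> b = 17; heap: [0-16 ALLOC][17-19 ALLOC][20-45 FREE]
Op 4: a = realloc(a, 19) -> a = 20; heap: [0-16 FREE][17-19 ALLOC][20-38 ALLOC][39-45 FREE]
Free blocks: [17 7] total_free=24 largest=17 -> 100*(24-17)/24 = 700/24 ≈ 29.167 -> rounds to 29

Answer: 29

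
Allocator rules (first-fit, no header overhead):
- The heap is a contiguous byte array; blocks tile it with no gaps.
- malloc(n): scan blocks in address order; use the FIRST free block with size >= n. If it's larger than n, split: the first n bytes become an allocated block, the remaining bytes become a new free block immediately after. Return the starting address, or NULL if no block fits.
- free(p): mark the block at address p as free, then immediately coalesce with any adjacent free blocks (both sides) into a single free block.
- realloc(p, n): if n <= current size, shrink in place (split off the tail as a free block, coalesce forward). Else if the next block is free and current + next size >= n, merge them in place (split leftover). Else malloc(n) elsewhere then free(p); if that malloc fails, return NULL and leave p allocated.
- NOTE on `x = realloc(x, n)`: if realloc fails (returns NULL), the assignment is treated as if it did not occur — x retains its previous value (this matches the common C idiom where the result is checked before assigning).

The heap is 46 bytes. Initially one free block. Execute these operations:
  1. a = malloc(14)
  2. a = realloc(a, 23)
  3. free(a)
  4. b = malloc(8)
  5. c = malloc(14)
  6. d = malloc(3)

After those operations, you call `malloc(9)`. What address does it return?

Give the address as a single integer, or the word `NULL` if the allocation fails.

Answer: 25

Derivation:
Op 1: a = malloc(14) -> a = 0; heap: [0-13 ALLOC][14-45 FREE]
Op 2: a = realloc(a, 23) -> a = 0; heap: [0-22 ALLOC][23-45 FREE]
Op 3: free(a) -> (freed a); heap: [0-45 FREE]
Op 4: b = malloc(8) -> b = 0; heap: [0-7 ALLOC][8-45 FREE]
Op 5: c = malloc(14) -> c = 8; heap: [0-7 ALLOC][8-21 ALLOC][22-45 FREE]
Op 6: d = malloc(3) -> d = 22; heap: [0-7 ALLOC][8-21 ALLOC][22-24 ALLOC][25-45 FREE]
malloc(9): first-fit scan over [0-7 ALLOC][8-21 ALLOC][22-24 ALLOC][25-45 FREE] -> 25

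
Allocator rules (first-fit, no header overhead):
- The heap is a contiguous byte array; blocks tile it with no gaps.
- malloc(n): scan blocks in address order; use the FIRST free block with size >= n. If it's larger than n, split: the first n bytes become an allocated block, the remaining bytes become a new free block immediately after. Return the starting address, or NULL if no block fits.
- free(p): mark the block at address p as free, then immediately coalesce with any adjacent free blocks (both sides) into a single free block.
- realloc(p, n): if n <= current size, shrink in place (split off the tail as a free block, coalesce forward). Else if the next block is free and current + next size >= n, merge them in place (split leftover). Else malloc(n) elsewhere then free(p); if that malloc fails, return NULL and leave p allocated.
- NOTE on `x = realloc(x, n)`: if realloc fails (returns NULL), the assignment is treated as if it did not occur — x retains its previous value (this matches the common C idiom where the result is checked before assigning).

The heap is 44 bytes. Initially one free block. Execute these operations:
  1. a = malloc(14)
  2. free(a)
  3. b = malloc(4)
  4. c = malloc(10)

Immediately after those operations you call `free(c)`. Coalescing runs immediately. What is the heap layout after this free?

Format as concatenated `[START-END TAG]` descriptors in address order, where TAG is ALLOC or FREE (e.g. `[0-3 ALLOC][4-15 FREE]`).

Op 1: a = malloc(14) -> a = 0; heap: [0-13 ALLOC][14-43 FREE]
Op 2: free(a) -> (freed a); heap: [0-43 FREE]
Op 3: b = malloc(4) -> b = 0; heap: [0-3 ALLOC][4-43 FREE]
Op 4: c = malloc(10) -> c = 4; heap: [0-3 ALLOC][4-13 ALLOC][14-43 FREE]
free(c): c = 4 -> block [4-13 ALLOC]; mark free, coalesce with adjacent free neighbors -> [0-3 ALLOC][4-43 FREE]

Answer: [0-3 ALLOC][4-43 FREE]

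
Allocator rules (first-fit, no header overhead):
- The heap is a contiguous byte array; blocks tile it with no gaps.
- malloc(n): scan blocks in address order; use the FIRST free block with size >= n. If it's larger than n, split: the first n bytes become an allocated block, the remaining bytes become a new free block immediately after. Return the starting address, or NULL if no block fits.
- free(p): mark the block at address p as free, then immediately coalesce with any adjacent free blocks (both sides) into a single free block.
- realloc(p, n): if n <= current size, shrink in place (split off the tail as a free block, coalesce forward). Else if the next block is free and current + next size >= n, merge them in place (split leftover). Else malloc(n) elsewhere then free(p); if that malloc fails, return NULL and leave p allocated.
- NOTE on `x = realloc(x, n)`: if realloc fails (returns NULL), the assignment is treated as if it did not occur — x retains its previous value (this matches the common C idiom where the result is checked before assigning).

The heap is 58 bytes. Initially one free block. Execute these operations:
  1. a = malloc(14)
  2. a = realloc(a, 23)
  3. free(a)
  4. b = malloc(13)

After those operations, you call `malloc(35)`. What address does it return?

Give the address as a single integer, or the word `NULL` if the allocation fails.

Op 1: a = malloc(14) -> a = 0; heap: [0-13 ALLOC][14-57 FREE]
Op 2: a = realloc(a, 23) -> a = 0; heap: [0-22 ALLOC][23-57 FREE]
Op 3: free(a) -> (freed a); heap: [0-57 FREE]
Op 4: b = malloc(13) -> b = 0; heap: [0-12 ALLOC][13-57 FREE]
malloc(35): first-fit scan over [0-12 ALLOC][13-57 FREE] -> 13

Answer: 13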